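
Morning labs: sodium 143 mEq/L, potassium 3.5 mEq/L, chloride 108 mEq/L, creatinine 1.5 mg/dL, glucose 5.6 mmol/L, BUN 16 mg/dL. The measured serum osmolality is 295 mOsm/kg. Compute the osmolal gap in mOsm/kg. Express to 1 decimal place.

Calculated osmolality = 2·Na + glucose + BUN/2.8
= 2·143 + 5.6 + 16/2.8
= 286 + 5.60 + 5.71
= 297.31 mOsm/kg ≈ 297.3 mOsm/kg
Osmolar gap = measured − calculated = 295 − 297.3 = -2.3 mOsm/kg

-2.3 mOsm/kg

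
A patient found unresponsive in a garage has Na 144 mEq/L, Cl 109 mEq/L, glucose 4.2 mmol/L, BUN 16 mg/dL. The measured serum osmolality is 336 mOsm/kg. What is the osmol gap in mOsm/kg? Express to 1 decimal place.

Calculated osmolality = 2·Na + glucose + BUN/2.8
= 2·144 + 4.2 + 16/2.8
= 288 + 4.20 + 5.71
= 297.91 mOsm/kg ≈ 297.9 mOsm/kg
Osmolar gap = measured − calculated = 336 − 297.9 = 38.1 mOsm/kg

38.1 mOsm/kg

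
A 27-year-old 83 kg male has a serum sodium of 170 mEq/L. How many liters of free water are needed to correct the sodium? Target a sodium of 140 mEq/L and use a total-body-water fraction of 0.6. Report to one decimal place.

TBW = 0.6 · 83 = 49.8 L
Free water deficit = TBW · (Na/140 − 1)
= 49.8 · (170/140 − 1)
= 49.8 · 0.2143
= 10.67 L

10.7 L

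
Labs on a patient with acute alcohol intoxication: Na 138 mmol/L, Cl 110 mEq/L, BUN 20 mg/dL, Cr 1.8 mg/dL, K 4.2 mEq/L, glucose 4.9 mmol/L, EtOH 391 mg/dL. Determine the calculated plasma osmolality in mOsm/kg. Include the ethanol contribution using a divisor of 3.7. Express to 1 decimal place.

393.7 mOsm/kg

Calculated osmolality = 2·Na + glucose + BUN/2.8 + ethanol/3.7
= 2·138 + 4.9 + 20/2.8 + 391/3.7
= 276 + 4.90 + 7.14 + 105.68
= 393.72 mOsm/kg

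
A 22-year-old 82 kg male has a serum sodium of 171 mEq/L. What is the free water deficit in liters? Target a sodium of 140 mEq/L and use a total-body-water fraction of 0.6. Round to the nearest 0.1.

TBW = 0.6 · 82 = 49.2 L
Free water deficit = TBW · (Na/140 − 1)
= 49.2 · (171/140 − 1)
= 49.2 · 0.2214
= 10.89 L

10.9 L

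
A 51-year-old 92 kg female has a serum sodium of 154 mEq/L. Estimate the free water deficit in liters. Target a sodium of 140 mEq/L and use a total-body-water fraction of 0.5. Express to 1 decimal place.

TBW = 0.5 · 92 = 46 L
Free water deficit = TBW · (Na/140 − 1)
= 46 · (154/140 − 1)
= 46 · 0.1
= 4.6 L

4.6 L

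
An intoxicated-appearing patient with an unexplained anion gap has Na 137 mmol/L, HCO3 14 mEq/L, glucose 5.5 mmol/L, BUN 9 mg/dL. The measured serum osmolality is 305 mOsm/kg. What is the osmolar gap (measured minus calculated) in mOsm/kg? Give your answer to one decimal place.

Calculated osmolality = 2·Na + glucose + BUN/2.8
= 2·137 + 5.5 + 9/2.8
= 274 + 5.50 + 3.21
= 282.71 mOsm/kg ≈ 282.7 mOsm/kg
Osmolar gap = measured − calculated = 305 − 282.7 = 22.3 mOsm/kg

22.3 mOsm/kg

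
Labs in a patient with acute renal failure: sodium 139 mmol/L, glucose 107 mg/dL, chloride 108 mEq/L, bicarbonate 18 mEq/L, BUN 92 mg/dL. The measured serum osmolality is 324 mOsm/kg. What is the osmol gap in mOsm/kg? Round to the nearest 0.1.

Calculated osmolality = 2·Na + glucose/18 + BUN/2.8
= 2·139 + 107/18 + 92/2.8
= 278 + 5.94 + 32.86
= 316.8 mOsm/kg ≈ 316.8 mOsm/kg
Osmolar gap = measured − calculated = 324 − 316.8 = 7.2 mOsm/kg

7.2 mOsm/kg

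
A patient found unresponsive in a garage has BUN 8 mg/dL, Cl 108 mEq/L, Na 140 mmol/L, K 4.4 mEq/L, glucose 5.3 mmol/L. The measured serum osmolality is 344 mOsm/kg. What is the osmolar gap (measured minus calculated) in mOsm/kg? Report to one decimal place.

55.8 mOsm/kg

Calculated osmolality = 2·Na + glucose + BUN/2.8
= 2·140 + 5.3 + 8/2.8
= 280 + 5.30 + 2.86
= 288.16 mOsm/kg ≈ 288.2 mOsm/kg
Osmolar gap = measured − calculated = 344 − 288.2 = 55.8 mOsm/kg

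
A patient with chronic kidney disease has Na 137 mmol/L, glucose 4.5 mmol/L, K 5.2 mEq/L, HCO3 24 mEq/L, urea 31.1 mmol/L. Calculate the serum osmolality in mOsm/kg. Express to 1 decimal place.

Calculated osmolality = 2·Na + glucose + urea
= 2·137 + 4.5 + 31.1
= 274 + 4.50 + 31.10
= 309.6 mOsm/kg

309.6 mOsm/kg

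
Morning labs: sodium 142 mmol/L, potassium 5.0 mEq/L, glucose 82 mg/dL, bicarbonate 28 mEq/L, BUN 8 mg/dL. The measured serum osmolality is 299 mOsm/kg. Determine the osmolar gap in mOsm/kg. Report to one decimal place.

7.6 mOsm/kg

Calculated osmolality = 2·Na + glucose/18 + BUN/2.8
= 2·142 + 82/18 + 8/2.8
= 284 + 4.56 + 2.86
= 291.42 mOsm/kg ≈ 291.4 mOsm/kg
Osmolar gap = measured − calculated = 299 − 291.4 = 7.6 mOsm/kg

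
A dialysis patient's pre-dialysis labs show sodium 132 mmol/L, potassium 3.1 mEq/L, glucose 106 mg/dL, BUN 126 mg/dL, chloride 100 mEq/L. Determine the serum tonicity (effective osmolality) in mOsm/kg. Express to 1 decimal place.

Effective osmolality excludes urea (freely permeant across cell membranes):
2·Na + glucose/18
= 2·132 + 106/18
= 264 + 5.89
= 269.89 mOsm/kg

269.9 mOsm/kg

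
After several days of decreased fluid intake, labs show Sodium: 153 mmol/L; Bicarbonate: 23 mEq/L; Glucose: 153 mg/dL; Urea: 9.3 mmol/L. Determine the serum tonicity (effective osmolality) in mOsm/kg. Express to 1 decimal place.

Effective osmolality excludes urea (freely permeant across cell membranes):
2·Na + glucose/18
= 2·153 + 153/18
= 306 + 8.5
= 314.5 mOsm/kg

314.5 mOsm/kg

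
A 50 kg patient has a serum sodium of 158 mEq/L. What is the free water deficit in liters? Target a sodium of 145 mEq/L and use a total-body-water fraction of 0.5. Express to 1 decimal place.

2.2 L

TBW = 0.5 · 50 = 25 L
Free water deficit = TBW · (Na/145 − 1)
= 25 · (158/145 − 1)
= 25 · 0.0897
= 2.24 L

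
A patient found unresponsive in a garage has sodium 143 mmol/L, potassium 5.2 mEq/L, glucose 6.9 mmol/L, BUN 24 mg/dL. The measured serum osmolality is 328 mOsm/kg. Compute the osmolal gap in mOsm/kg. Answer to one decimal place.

Calculated osmolality = 2·Na + glucose + BUN/2.8
= 2·143 + 6.9 + 24/2.8
= 286 + 6.90 + 8.57
= 301.47 mOsm/kg ≈ 301.5 mOsm/kg
Osmolar gap = measured − calculated = 328 − 301.5 = 26.5 mOsm/kg

26.5 mOsm/kg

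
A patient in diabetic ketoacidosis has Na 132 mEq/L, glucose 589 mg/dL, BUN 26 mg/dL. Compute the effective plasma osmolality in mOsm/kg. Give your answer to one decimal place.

296.7 mOsm/kg

Effective osmolality excludes urea (freely permeant across cell membranes):
2·Na + glucose/18
= 2·132 + 589/18
= 264 + 32.72
= 296.72 mOsm/kg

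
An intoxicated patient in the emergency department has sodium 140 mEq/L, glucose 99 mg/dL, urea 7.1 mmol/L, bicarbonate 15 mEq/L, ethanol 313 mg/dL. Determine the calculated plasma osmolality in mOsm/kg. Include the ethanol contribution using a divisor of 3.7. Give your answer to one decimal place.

Calculated osmolality = 2·Na + glucose/18 + urea + ethanol/3.7
= 2·140 + 99/18 + 7.1 + 313/3.7
= 280 + 5.50 + 7.10 + 84.59
= 377.19 mOsm/kg

377.2 mOsm/kg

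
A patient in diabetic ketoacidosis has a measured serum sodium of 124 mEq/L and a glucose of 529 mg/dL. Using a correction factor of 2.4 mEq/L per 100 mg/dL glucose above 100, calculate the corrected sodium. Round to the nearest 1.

134 mEq/L

Corrected Na = measured Na + 2.4 · (glucose − 100)/100
= 124 + 2.4 · (529 − 100)/100
= 124 + 10.3
= 134.3 mEq/L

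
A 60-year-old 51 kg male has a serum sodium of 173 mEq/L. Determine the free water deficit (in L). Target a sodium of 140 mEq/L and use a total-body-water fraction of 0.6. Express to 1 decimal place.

7.2 L

TBW = 0.6 · 51 = 30.6 L
Free water deficit = TBW · (Na/140 − 1)
= 30.6 · (173/140 − 1)
= 30.6 · 0.2357
= 7.21 L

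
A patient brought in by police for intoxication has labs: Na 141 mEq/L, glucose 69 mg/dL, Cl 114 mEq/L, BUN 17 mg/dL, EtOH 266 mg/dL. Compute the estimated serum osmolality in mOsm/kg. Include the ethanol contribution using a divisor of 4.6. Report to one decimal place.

349.7 mOsm/kg

Calculated osmolality = 2·Na + glucose/18 + BUN/2.8 + ethanol/4.6
= 2·141 + 69/18 + 17/2.8 + 266/4.6
= 282 + 3.83 + 6.07 + 57.83
= 349.73 mOsm/kg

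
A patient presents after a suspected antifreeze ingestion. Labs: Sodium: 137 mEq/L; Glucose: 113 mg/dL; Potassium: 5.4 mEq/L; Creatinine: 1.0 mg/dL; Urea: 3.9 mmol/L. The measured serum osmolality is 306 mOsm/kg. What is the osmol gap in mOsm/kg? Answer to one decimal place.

21.8 mOsm/kg

Calculated osmolality = 2·Na + glucose/18 + urea
= 2·137 + 113/18 + 3.9
= 274 + 6.28 + 3.90
= 284.18 mOsm/kg ≈ 284.2 mOsm/kg
Osmolar gap = measured − calculated = 306 − 284.2 = 21.8 mOsm/kg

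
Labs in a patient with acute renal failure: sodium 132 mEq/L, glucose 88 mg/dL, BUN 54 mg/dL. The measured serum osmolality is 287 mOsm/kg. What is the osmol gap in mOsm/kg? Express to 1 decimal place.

-1.2 mOsm/kg

Calculated osmolality = 2·Na + glucose/18 + BUN/2.8
= 2·132 + 88/18 + 54/2.8
= 264 + 4.89 + 19.29
= 288.18 mOsm/kg ≈ 288.2 mOsm/kg
Osmolar gap = measured − calculated = 287 − 288.2 = -1.2 mOsm/kg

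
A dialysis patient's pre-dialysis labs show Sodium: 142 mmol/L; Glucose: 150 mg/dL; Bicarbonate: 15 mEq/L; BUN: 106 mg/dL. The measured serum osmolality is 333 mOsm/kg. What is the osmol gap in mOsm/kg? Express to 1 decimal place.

2.8 mOsm/kg

Calculated osmolality = 2·Na + glucose/18 + BUN/2.8
= 2·142 + 150/18 + 106/2.8
= 284 + 8.33 + 37.86
= 330.19 mOsm/kg ≈ 330.2 mOsm/kg
Osmolar gap = measured − calculated = 333 − 330.2 = 2.8 mOsm/kg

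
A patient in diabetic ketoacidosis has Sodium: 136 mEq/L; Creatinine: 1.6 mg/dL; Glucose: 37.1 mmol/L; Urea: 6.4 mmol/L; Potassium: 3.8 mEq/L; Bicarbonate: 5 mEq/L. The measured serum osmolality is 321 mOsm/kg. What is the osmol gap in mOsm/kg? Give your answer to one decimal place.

5.5 mOsm/kg

Calculated osmolality = 2·Na + glucose + urea
= 2·136 + 37.1 + 6.4
= 272 + 37.10 + 6.40
= 315.5 mOsm/kg ≈ 315.5 mOsm/kg
Osmolar gap = measured − calculated = 321 − 315.5 = 5.5 mOsm/kg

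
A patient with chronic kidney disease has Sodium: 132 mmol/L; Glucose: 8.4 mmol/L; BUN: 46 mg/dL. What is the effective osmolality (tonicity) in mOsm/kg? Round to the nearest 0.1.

Effective osmolality excludes urea (freely permeant across cell membranes):
2·Na + glucose
= 2·132 + 8.4
= 264 + 8.4
= 272.4 mOsm/kg

272.4 mOsm/kg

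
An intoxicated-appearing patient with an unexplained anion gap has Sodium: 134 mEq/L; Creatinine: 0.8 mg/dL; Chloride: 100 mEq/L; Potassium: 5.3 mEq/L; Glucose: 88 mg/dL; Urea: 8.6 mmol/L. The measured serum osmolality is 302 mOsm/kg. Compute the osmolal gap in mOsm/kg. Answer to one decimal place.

20.5 mOsm/kg

Calculated osmolality = 2·Na + glucose/18 + urea
= 2·134 + 88/18 + 8.6
= 268 + 4.89 + 8.60
= 281.49 mOsm/kg ≈ 281.5 mOsm/kg
Osmolar gap = measured − calculated = 302 − 281.5 = 20.5 mOsm/kg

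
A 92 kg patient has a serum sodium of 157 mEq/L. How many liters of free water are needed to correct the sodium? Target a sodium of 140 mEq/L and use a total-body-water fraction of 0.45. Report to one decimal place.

TBW = 0.45 · 92 = 41.4 L
Free water deficit = TBW · (Na/140 − 1)
= 41.4 · (157/140 − 1)
= 41.4 · 0.1214
= 5.03 L

5.0 L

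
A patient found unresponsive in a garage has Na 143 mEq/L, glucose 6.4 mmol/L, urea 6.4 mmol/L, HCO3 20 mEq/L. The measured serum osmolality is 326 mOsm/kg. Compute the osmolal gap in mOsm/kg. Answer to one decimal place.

Calculated osmolality = 2·Na + glucose + urea
= 2·143 + 6.4 + 6.4
= 286 + 6.40 + 6.40
= 298.8 mOsm/kg ≈ 298.8 mOsm/kg
Osmolar gap = measured − calculated = 326 − 298.8 = 27.2 mOsm/kg

27.2 mOsm/kg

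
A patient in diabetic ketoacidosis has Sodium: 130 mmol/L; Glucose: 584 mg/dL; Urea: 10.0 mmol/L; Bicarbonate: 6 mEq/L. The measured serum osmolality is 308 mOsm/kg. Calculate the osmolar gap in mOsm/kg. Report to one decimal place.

5.6 mOsm/kg

Calculated osmolality = 2·Na + glucose/18 + urea
= 2·130 + 584/18 + 10
= 260 + 32.44 + 10
= 302.44 mOsm/kg ≈ 302.4 mOsm/kg
Osmolar gap = measured − calculated = 308 − 302.4 = 5.6 mOsm/kg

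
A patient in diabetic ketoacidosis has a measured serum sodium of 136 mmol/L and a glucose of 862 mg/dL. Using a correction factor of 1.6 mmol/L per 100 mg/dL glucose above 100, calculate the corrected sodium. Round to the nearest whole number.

148 mmol/L

Corrected Na = measured Na + 1.6 · (glucose − 100)/100
= 136 + 1.6 · (862 − 100)/100
= 136 + 12.2
= 148.2 mmol/L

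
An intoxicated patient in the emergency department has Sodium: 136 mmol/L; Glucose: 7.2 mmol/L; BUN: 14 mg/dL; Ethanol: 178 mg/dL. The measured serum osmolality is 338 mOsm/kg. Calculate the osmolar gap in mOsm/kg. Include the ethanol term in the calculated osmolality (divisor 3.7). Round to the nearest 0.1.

Calculated osmolality = 2·Na + glucose + BUN/2.8 + ethanol/3.7
= 2·136 + 7.2 + 14/2.8 + 178/3.7
= 272 + 7.20 + 5 + 48.11
= 332.31 mOsm/kg ≈ 332.3 mOsm/kg
Osmolar gap = measured − calculated = 338 − 332.3 = 5.7 mOsm/kg

5.7 mOsm/kg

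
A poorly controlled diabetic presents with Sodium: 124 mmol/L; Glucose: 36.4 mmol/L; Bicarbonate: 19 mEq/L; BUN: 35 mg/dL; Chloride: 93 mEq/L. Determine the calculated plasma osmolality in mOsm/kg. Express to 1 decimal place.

296.9 mOsm/kg

Calculated osmolality = 2·Na + glucose + BUN/2.8
= 2·124 + 36.4 + 35/2.8
= 248 + 36.40 + 12.50
= 296.9 mOsm/kg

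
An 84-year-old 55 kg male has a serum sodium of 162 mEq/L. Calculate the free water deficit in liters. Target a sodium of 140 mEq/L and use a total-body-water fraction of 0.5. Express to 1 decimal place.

4.3 L

TBW = 0.5 · 55 = 27.5 L
Free water deficit = TBW · (Na/140 − 1)
= 27.5 · (162/140 − 1)
= 27.5 · 0.1571
= 4.32 L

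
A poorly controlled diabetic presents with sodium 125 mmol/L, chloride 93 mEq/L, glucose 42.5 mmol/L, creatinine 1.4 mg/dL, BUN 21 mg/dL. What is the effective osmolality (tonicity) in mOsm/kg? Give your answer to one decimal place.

Effective osmolality excludes urea (freely permeant across cell membranes):
2·Na + glucose
= 2·125 + 42.5
= 250 + 42.5
= 292.5 mOsm/kg

292.5 mOsm/kg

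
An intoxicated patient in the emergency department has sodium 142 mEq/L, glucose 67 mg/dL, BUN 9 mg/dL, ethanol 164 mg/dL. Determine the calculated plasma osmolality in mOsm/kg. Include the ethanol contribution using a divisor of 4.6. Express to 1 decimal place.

326.6 mOsm/kg

Calculated osmolality = 2·Na + glucose/18 + BUN/2.8 + ethanol/4.6
= 2·142 + 67/18 + 9/2.8 + 164/4.6
= 284 + 3.72 + 3.21 + 35.65
= 326.58 mOsm/kg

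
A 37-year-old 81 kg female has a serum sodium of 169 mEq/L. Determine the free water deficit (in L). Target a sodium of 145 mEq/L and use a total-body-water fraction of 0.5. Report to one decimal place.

6.7 L

TBW = 0.5 · 81 = 40.5 L
Free water deficit = TBW · (Na/145 − 1)
= 40.5 · (169/145 − 1)
= 40.5 · 0.1655
= 6.7 L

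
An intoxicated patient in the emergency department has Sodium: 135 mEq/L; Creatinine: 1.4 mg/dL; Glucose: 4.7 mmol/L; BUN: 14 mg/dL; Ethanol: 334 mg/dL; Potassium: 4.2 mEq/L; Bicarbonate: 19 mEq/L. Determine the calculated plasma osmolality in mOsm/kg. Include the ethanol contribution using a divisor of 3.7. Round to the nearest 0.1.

Calculated osmolality = 2·Na + glucose + BUN/2.8 + ethanol/3.7
= 2·135 + 4.7 + 14/2.8 + 334/3.7
= 270 + 4.70 + 5 + 90.27
= 369.97 mOsm/kg

370.0 mOsm/kg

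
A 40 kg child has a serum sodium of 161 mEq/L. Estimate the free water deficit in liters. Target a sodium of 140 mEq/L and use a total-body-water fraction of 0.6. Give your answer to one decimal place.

3.6 L

TBW = 0.6 · 40 = 24 L
Free water deficit = TBW · (Na/140 − 1)
= 24 · (161/140 − 1)
= 24 · 0.15
= 3.6 L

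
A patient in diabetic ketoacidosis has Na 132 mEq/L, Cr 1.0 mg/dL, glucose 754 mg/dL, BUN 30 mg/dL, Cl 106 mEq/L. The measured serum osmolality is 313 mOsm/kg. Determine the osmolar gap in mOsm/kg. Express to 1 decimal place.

Calculated osmolality = 2·Na + glucose/18 + BUN/2.8
= 2·132 + 754/18 + 30/2.8
= 264 + 41.89 + 10.71
= 316.6 mOsm/kg ≈ 316.6 mOsm/kg
Osmolar gap = measured − calculated = 313 − 316.6 = -3.6 mOsm/kg

-3.6 mOsm/kg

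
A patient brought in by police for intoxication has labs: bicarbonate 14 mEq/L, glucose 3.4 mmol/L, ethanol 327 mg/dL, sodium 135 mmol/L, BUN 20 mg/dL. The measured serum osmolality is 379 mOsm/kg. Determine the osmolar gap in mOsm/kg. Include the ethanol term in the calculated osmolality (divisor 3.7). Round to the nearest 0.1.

10.1 mOsm/kg

Calculated osmolality = 2·Na + glucose + BUN/2.8 + ethanol/3.7
= 2·135 + 3.4 + 20/2.8 + 327/3.7
= 270 + 3.40 + 7.14 + 88.38
= 368.92 mOsm/kg ≈ 368.9 mOsm/kg
Osmolar gap = measured − calculated = 379 − 368.9 = 10.1 mOsm/kg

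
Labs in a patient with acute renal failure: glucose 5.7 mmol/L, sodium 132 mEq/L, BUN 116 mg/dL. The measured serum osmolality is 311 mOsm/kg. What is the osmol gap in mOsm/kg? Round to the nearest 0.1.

-0.1 mOsm/kg

Calculated osmolality = 2·Na + glucose + BUN/2.8
= 2·132 + 5.7 + 116/2.8
= 264 + 5.70 + 41.43
= 311.13 mOsm/kg ≈ 311.1 mOsm/kg
Osmolar gap = measured − calculated = 311 − 311.1 = -0.1 mOsm/kg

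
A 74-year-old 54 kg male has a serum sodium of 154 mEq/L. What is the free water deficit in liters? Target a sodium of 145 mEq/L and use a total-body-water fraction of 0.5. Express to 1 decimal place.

TBW = 0.5 · 54 = 27 L
Free water deficit = TBW · (Na/145 − 1)
= 27 · (154/145 − 1)
= 27 · 0.0621
= 1.68 L

1.7 L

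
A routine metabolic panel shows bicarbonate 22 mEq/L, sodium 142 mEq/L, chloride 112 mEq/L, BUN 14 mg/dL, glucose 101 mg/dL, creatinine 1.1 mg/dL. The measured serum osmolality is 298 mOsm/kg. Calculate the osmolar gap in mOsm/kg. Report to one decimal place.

3.4 mOsm/kg

Calculated osmolality = 2·Na + glucose/18 + BUN/2.8
= 2·142 + 101/18 + 14/2.8
= 284 + 5.61 + 5
= 294.61 mOsm/kg ≈ 294.6 mOsm/kg
Osmolar gap = measured − calculated = 298 − 294.6 = 3.4 mOsm/kg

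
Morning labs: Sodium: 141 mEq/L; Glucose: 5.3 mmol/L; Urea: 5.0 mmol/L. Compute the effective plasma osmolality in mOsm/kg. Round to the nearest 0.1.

287.3 mOsm/kg

Effective osmolality excludes urea (freely permeant across cell membranes):
2·Na + glucose
= 2·141 + 5.3
= 282 + 5.3
= 287.3 mOsm/kg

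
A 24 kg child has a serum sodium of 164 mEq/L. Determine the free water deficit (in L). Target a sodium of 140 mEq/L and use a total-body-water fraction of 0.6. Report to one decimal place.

TBW = 0.6 · 24 = 14.4 L
Free water deficit = TBW · (Na/140 − 1)
= 14.4 · (164/140 − 1)
= 14.4 · 0.1714
= 2.47 L

2.5 L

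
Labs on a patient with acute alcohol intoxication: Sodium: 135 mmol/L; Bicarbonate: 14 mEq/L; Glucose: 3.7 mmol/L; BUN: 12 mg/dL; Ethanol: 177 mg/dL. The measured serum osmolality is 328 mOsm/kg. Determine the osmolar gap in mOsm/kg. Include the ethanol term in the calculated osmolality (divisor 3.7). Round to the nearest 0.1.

Calculated osmolality = 2·Na + glucose + BUN/2.8 + ethanol/3.7
= 2·135 + 3.7 + 12/2.8 + 177/3.7
= 270 + 3.70 + 4.29 + 47.84
= 325.83 mOsm/kg ≈ 325.8 mOsm/kg
Osmolar gap = measured − calculated = 328 − 325.8 = 2.2 mOsm/kg

2.2 mOsm/kg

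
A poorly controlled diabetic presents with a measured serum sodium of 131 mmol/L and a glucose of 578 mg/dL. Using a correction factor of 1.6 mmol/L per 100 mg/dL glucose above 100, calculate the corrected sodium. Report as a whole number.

Corrected Na = measured Na + 1.6 · (glucose − 100)/100
= 131 + 1.6 · (578 − 100)/100
= 131 + 7.6
= 138.6 mmol/L

139 mmol/L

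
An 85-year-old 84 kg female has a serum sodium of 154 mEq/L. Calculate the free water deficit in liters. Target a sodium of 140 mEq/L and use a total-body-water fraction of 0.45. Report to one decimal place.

TBW = 0.45 · 84 = 37.8 L
Free water deficit = TBW · (Na/140 − 1)
= 37.8 · (154/140 − 1)
= 37.8 · 0.1
= 3.78 L

3.8 L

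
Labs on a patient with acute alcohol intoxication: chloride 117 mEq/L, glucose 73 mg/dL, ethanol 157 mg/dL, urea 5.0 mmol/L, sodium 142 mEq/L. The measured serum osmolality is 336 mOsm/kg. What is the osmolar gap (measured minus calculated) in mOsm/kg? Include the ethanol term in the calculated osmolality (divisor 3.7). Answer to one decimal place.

Calculated osmolality = 2·Na + glucose/18 + urea + ethanol/3.7
= 2·142 + 73/18 + 5 + 157/3.7
= 284 + 4.06 + 5 + 42.43
= 335.49 mOsm/kg ≈ 335.5 mOsm/kg
Osmolar gap = measured − calculated = 336 − 335.5 = 0.5 mOsm/kg

0.5 mOsm/kg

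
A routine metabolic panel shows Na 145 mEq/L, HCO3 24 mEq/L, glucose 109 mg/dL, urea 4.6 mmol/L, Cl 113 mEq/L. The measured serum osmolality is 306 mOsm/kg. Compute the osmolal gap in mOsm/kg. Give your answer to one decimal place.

5.3 mOsm/kg

Calculated osmolality = 2·Na + glucose/18 + urea
= 2·145 + 109/18 + 4.6
= 290 + 6.06 + 4.60
= 300.66 mOsm/kg ≈ 300.7 mOsm/kg
Osmolar gap = measured − calculated = 306 − 300.7 = 5.3 mOsm/kg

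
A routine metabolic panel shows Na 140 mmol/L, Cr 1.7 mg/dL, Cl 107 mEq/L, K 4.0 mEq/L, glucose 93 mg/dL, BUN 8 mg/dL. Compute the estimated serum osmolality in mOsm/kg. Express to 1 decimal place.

288.0 mOsm/kg

Calculated osmolality = 2·Na + glucose/18 + BUN/2.8
= 2·140 + 93/18 + 8/2.8
= 280 + 5.17 + 2.86
= 288.03 mOsm/kg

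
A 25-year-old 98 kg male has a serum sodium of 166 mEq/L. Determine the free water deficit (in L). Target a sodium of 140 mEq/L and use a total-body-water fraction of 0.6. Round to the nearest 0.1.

TBW = 0.6 · 98 = 58.8 L
Free water deficit = TBW · (Na/140 − 1)
= 58.8 · (166/140 − 1)
= 58.8 · 0.1857
= 10.92 L

10.9 L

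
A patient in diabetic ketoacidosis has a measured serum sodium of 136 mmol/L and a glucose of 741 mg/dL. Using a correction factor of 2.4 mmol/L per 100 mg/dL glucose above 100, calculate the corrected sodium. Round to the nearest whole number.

Corrected Na = measured Na + 2.4 · (glucose − 100)/100
= 136 + 2.4 · (741 − 100)/100
= 136 + 15.4
= 151.4 mmol/L

151 mmol/L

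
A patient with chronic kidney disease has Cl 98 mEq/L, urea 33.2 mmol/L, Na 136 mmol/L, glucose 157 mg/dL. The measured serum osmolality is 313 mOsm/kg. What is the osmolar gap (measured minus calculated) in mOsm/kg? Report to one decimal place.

-0.9 mOsm/kg

Calculated osmolality = 2·Na + glucose/18 + urea
= 2·136 + 157/18 + 33.2
= 272 + 8.72 + 33.20
= 313.92 mOsm/kg ≈ 313.9 mOsm/kg
Osmolar gap = measured − calculated = 313 − 313.9 = -0.9 mOsm/kg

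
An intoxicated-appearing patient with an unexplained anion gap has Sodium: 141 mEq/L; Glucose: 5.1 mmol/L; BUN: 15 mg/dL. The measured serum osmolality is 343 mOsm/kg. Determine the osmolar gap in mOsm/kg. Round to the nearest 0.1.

Calculated osmolality = 2·Na + glucose + BUN/2.8
= 2·141 + 5.1 + 15/2.8
= 282 + 5.10 + 5.36
= 292.46 mOsm/kg ≈ 292.5 mOsm/kg
Osmolar gap = measured − calculated = 343 − 292.5 = 50.5 mOsm/kg

50.5 mOsm/kg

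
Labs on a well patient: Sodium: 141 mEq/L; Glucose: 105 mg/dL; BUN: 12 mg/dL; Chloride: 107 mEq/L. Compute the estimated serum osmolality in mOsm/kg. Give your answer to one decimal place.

292.1 mOsm/kg

Calculated osmolality = 2·Na + glucose/18 + BUN/2.8
= 2·141 + 105/18 + 12/2.8
= 282 + 5.83 + 4.29
= 292.12 mOsm/kg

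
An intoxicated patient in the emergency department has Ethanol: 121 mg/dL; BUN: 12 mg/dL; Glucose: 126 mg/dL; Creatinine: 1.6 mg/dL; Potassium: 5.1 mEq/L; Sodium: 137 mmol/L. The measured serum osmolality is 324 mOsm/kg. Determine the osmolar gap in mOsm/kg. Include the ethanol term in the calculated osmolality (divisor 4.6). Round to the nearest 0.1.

12.4 mOsm/kg

Calculated osmolality = 2·Na + glucose/18 + BUN/2.8 + ethanol/4.6
= 2·137 + 126/18 + 12/2.8 + 121/4.6
= 274 + 7 + 4.29 + 26.30
= 311.59 mOsm/kg ≈ 311.6 mOsm/kg
Osmolar gap = measured − calculated = 324 − 311.6 = 12.4 mOsm/kg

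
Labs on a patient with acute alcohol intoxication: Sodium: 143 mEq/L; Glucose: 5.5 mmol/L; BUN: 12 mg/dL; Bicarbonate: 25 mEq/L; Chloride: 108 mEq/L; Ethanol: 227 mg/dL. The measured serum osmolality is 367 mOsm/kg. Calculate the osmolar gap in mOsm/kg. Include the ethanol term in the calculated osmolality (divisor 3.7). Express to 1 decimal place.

Calculated osmolality = 2·Na + glucose + BUN/2.8 + ethanol/3.7
= 2·143 + 5.5 + 12/2.8 + 227/3.7
= 286 + 5.50 + 4.29 + 61.35
= 357.14 mOsm/kg ≈ 357.1 mOsm/kg
Osmolar gap = measured − calculated = 367 − 357.1 = 9.9 mOsm/kg

9.9 mOsm/kg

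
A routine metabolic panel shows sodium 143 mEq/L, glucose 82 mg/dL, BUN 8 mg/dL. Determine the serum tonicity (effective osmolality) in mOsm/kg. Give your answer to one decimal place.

290.6 mOsm/kg

Effective osmolality excludes urea (freely permeant across cell membranes):
2·Na + glucose/18
= 2·143 + 82/18
= 286 + 4.56
= 290.56 mOsm/kg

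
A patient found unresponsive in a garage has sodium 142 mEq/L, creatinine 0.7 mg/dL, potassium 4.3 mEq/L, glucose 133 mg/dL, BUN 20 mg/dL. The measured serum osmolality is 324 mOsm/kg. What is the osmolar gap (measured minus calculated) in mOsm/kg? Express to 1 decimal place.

25.5 mOsm/kg

Calculated osmolality = 2·Na + glucose/18 + BUN/2.8
= 2·142 + 133/18 + 20/2.8
= 284 + 7.39 + 7.14
= 298.53 mOsm/kg ≈ 298.5 mOsm/kg
Osmolar gap = measured − calculated = 324 − 298.5 = 25.5 mOsm/kg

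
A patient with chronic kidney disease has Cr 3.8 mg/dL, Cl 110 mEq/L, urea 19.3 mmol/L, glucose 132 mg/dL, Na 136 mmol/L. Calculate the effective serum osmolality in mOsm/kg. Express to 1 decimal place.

Effective osmolality excludes urea (freely permeant across cell membranes):
2·Na + glucose/18
= 2·136 + 132/18
= 272 + 7.33
= 279.33 mOsm/kg

279.3 mOsm/kg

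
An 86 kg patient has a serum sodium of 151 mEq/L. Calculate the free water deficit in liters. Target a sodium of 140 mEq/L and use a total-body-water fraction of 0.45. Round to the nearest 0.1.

TBW = 0.45 · 86 = 38.7 L
Free water deficit = TBW · (Na/140 − 1)
= 38.7 · (151/140 − 1)
= 38.7 · 0.0786
= 3.04 L

3.0 L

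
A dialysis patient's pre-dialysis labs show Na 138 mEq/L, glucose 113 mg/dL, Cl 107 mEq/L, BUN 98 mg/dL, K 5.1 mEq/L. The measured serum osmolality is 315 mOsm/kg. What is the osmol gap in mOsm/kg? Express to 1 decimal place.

-2.3 mOsm/kg

Calculated osmolality = 2·Na + glucose/18 + BUN/2.8
= 2·138 + 113/18 + 98/2.8
= 276 + 6.28 + 35
= 317.28 mOsm/kg ≈ 317.3 mOsm/kg
Osmolar gap = measured − calculated = 315 − 317.3 = -2.3 mOsm/kg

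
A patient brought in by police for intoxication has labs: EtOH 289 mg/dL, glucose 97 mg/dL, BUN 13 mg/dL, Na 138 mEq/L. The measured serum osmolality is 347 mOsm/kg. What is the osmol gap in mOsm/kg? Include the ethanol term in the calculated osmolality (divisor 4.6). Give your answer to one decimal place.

Calculated osmolality = 2·Na + glucose/18 + BUN/2.8 + ethanol/4.6
= 2·138 + 97/18 + 13/2.8 + 289/4.6
= 276 + 5.39 + 4.64 + 62.83
= 348.86 mOsm/kg ≈ 348.9 mOsm/kg
Osmolar gap = measured − calculated = 347 − 348.9 = -1.9 mOsm/kg

-1.9 mOsm/kg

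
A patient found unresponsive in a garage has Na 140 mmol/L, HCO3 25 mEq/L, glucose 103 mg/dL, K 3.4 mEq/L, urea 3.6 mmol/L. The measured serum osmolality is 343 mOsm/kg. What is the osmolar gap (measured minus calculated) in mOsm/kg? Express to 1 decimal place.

Calculated osmolality = 2·Na + glucose/18 + urea
= 2·140 + 103/18 + 3.6
= 280 + 5.72 + 3.60
= 289.32 mOsm/kg ≈ 289.3 mOsm/kg
Osmolar gap = measured − calculated = 343 − 289.3 = 53.7 mOsm/kg

53.7 mOsm/kg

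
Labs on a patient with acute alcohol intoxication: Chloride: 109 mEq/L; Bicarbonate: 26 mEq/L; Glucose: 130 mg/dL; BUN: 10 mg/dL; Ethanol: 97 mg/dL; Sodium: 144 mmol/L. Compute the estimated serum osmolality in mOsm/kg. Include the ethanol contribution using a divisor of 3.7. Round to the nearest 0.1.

Calculated osmolality = 2·Na + glucose/18 + BUN/2.8 + ethanol/3.7
= 2·144 + 130/18 + 10/2.8 + 97/3.7
= 288 + 7.22 + 3.57 + 26.22
= 325.01 mOsm/kg

325.0 mOsm/kg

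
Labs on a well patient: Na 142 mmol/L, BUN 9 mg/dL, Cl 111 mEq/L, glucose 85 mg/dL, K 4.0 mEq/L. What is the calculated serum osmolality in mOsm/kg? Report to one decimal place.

291.9 mOsm/kg

Calculated osmolality = 2·Na + glucose/18 + BUN/2.8
= 2·142 + 85/18 + 9/2.8
= 284 + 4.72 + 3.21
= 291.93 mOsm/kg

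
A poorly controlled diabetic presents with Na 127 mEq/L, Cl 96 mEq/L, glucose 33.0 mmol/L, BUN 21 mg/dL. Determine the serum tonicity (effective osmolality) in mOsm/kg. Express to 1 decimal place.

Effective osmolality excludes urea (freely permeant across cell membranes):
2·Na + glucose
= 2·127 + 33
= 254 + 33
= 287 mOsm/kg

287.0 mOsm/kg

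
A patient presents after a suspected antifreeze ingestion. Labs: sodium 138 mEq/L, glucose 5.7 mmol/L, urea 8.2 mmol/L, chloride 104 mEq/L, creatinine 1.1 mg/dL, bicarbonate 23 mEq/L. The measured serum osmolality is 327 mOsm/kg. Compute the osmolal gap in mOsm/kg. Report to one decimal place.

37.1 mOsm/kg

Calculated osmolality = 2·Na + glucose + urea
= 2·138 + 5.7 + 8.2
= 276 + 5.70 + 8.20
= 289.9 mOsm/kg ≈ 289.9 mOsm/kg
Osmolar gap = measured − calculated = 327 − 289.9 = 37.1 mOsm/kg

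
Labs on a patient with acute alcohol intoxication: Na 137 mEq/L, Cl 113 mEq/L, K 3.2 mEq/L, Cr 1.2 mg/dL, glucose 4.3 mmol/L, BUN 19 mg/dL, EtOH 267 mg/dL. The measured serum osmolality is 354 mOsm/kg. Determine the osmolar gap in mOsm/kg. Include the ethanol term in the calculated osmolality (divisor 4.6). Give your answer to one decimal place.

10.9 mOsm/kg

Calculated osmolality = 2·Na + glucose + BUN/2.8 + ethanol/4.6
= 2·137 + 4.3 + 19/2.8 + 267/4.6
= 274 + 4.30 + 6.79 + 58.04
= 343.13 mOsm/kg ≈ 343.1 mOsm/kg
Osmolar gap = measured − calculated = 354 − 343.1 = 10.9 mOsm/kg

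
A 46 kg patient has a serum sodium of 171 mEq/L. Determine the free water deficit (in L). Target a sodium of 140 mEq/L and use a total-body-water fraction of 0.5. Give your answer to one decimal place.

5.1 L

TBW = 0.5 · 46 = 23 L
Free water deficit = TBW · (Na/140 − 1)
= 23 · (171/140 − 1)
= 23 · 0.2214
= 5.09 L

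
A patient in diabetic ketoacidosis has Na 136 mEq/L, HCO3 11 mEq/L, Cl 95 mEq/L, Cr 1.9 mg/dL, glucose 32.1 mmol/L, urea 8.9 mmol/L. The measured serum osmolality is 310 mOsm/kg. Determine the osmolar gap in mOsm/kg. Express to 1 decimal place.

Calculated osmolality = 2·Na + glucose + urea
= 2·136 + 32.1 + 8.9
= 272 + 32.10 + 8.90
= 313 mOsm/kg ≈ 313.0 mOsm/kg
Osmolar gap = measured − calculated = 310 − 313.0 = -3.0 mOsm/kg

-3.0 mOsm/kg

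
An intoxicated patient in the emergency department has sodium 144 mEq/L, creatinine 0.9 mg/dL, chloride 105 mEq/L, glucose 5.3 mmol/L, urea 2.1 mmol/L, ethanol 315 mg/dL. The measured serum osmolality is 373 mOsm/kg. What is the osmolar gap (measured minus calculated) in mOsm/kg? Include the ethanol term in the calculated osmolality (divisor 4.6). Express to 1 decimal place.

Calculated osmolality = 2·Na + glucose + urea + ethanol/4.6
= 2·144 + 5.3 + 2.1 + 315/4.6
= 288 + 5.30 + 2.10 + 68.48
= 363.88 mOsm/kg ≈ 363.9 mOsm/kg
Osmolar gap = measured − calculated = 373 − 363.9 = 9.1 mOsm/kg

9.1 mOsm/kg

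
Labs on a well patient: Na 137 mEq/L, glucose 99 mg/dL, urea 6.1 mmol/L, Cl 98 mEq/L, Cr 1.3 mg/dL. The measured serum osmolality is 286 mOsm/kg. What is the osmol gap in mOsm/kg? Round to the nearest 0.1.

0.4 mOsm/kg

Calculated osmolality = 2·Na + glucose/18 + urea
= 2·137 + 99/18 + 6.1
= 274 + 5.50 + 6.10
= 285.6 mOsm/kg ≈ 285.6 mOsm/kg
Osmolar gap = measured − calculated = 286 − 285.6 = 0.4 mOsm/kg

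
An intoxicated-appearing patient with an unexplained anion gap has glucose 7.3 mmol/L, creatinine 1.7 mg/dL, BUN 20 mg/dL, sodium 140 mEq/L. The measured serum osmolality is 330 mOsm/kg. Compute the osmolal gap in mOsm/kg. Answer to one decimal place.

35.6 mOsm/kg

Calculated osmolality = 2·Na + glucose + BUN/2.8
= 2·140 + 7.3 + 20/2.8
= 280 + 7.30 + 7.14
= 294.44 mOsm/kg ≈ 294.4 mOsm/kg
Osmolar gap = measured − calculated = 330 − 294.4 = 35.6 mOsm/kg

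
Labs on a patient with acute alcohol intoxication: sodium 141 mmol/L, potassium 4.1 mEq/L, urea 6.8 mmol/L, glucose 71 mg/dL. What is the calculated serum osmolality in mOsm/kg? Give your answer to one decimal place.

Calculated osmolality = 2·Na + glucose/18 + urea
= 2·141 + 71/18 + 6.8
= 282 + 3.94 + 6.80
= 292.74 mOsm/kg

292.7 mOsm/kg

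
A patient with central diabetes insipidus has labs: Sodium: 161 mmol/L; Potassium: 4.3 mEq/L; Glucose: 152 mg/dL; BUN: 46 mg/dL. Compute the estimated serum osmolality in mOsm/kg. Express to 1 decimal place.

Calculated osmolality = 2·Na + glucose/18 + BUN/2.8
= 2·161 + 152/18 + 46/2.8
= 322 + 8.44 + 16.43
= 346.87 mOsm/kg

346.9 mOsm/kg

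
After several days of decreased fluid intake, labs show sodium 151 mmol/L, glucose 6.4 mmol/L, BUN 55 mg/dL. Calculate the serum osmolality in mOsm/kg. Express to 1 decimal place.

Calculated osmolality = 2·Na + glucose + BUN/2.8
= 2·151 + 6.4 + 55/2.8
= 302 + 6.40 + 19.64
= 328.04 mOsm/kg

328.0 mOsm/kg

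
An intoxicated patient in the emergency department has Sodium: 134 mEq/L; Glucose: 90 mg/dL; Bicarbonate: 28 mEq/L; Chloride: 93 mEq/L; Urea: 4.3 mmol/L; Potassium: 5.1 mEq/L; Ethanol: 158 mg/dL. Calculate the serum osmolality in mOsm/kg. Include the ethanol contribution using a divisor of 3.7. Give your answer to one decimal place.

320.0 mOsm/kg

Calculated osmolality = 2·Na + glucose/18 + urea + ethanol/3.7
= 2·134 + 90/18 + 4.3 + 158/3.7
= 268 + 5 + 4.30 + 42.70
= 320 mOsm/kg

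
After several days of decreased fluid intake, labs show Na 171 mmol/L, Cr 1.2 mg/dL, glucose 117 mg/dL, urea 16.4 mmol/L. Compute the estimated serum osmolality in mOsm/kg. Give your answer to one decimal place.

Calculated osmolality = 2·Na + glucose/18 + urea
= 2·171 + 117/18 + 16.4
= 342 + 6.50 + 16.40
= 364.9 mOsm/kg

364.9 mOsm/kg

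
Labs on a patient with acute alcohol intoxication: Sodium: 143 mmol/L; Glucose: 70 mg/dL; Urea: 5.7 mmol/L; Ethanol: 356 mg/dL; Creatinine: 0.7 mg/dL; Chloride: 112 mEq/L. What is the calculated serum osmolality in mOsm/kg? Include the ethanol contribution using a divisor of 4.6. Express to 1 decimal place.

373.0 mOsm/kg

Calculated osmolality = 2·Na + glucose/18 + urea + ethanol/4.6
= 2·143 + 70/18 + 5.7 + 356/4.6
= 286 + 3.89 + 5.70 + 77.39
= 372.98 mOsm/kg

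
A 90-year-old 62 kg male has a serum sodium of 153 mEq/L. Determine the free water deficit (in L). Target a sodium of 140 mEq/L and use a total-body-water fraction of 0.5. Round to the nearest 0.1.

2.9 L

TBW = 0.5 · 62 = 31 L
Free water deficit = TBW · (Na/140 − 1)
= 31 · (153/140 − 1)
= 31 · 0.0929
= 2.88 L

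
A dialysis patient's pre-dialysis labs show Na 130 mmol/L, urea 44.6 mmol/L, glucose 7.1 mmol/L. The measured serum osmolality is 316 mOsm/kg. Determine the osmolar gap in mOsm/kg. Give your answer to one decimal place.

4.3 mOsm/kg

Calculated osmolality = 2·Na + glucose + urea
= 2·130 + 7.1 + 44.6
= 260 + 7.10 + 44.60
= 311.7 mOsm/kg ≈ 311.7 mOsm/kg
Osmolar gap = measured − calculated = 316 − 311.7 = 4.3 mOsm/kg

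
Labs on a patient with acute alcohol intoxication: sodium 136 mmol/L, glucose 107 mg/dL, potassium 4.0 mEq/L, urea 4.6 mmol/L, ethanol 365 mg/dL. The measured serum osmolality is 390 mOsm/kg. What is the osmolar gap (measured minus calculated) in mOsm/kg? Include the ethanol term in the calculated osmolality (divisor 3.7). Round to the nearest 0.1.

Calculated osmolality = 2·Na + glucose/18 + urea + ethanol/3.7
= 2·136 + 107/18 + 4.6 + 365/3.7
= 272 + 5.94 + 4.60 + 98.65
= 381.19 mOsm/kg ≈ 381.2 mOsm/kg
Osmolar gap = measured − calculated = 390 − 381.2 = 8.8 mOsm/kg

8.8 mOsm/kg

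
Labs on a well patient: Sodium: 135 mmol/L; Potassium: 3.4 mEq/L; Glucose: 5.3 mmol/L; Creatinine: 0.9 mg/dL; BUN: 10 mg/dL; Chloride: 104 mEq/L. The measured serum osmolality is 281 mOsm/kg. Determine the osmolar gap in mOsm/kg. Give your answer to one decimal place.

Calculated osmolality = 2·Na + glucose + BUN/2.8
= 2·135 + 5.3 + 10/2.8
= 270 + 5.30 + 3.57
= 278.87 mOsm/kg ≈ 278.9 mOsm/kg
Osmolar gap = measured − calculated = 281 − 278.9 = 2.1 mOsm/kg

2.1 mOsm/kg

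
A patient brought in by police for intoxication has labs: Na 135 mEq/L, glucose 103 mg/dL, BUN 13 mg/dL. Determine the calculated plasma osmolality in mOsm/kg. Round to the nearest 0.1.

Calculated osmolality = 2·Na + glucose/18 + BUN/2.8
= 2·135 + 103/18 + 13/2.8
= 270 + 5.72 + 4.64
= 280.36 mOsm/kg

280.4 mOsm/kg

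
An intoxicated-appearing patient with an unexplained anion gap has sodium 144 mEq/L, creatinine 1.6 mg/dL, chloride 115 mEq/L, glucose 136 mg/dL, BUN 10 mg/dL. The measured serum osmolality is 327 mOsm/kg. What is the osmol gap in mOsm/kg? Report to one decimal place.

27.9 mOsm/kg

Calculated osmolality = 2·Na + glucose/18 + BUN/2.8
= 2·144 + 136/18 + 10/2.8
= 288 + 7.56 + 3.57
= 299.13 mOsm/kg ≈ 299.1 mOsm/kg
Osmolar gap = measured − calculated = 327 − 299.1 = 27.9 mOsm/kg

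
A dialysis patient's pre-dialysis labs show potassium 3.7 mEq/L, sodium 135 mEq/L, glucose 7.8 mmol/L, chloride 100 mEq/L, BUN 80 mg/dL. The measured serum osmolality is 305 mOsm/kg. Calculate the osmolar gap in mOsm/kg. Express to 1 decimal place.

-1.4 mOsm/kg

Calculated osmolality = 2·Na + glucose + BUN/2.8
= 2·135 + 7.8 + 80/2.8
= 270 + 7.80 + 28.57
= 306.37 mOsm/kg ≈ 306.4 mOsm/kg
Osmolar gap = measured − calculated = 305 − 306.4 = -1.4 mOsm/kg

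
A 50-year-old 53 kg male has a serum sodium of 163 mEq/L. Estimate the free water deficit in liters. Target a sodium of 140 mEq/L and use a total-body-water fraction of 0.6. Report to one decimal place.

TBW = 0.6 · 53 = 31.8 L
Free water deficit = TBW · (Na/140 − 1)
= 31.8 · (163/140 − 1)
= 31.8 · 0.1643
= 5.22 L

5.2 L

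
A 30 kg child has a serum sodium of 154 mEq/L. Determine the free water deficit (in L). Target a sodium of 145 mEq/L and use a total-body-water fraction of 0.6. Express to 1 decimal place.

TBW = 0.6 · 30 = 18 L
Free water deficit = TBW · (Na/145 − 1)
= 18 · (154/145 − 1)
= 18 · 0.0621
= 1.12 L

1.1 L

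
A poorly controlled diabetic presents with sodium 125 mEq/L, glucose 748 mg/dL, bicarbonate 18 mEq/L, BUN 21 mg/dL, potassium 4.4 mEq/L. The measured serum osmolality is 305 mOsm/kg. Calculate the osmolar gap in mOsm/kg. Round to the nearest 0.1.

Calculated osmolality = 2·Na + glucose/18 + BUN/2.8
= 2·125 + 748/18 + 21/2.8
= 250 + 41.56 + 7.50
= 299.06 mOsm/kg ≈ 299.1 mOsm/kg
Osmolar gap = measured − calculated = 305 − 299.1 = 5.9 mOsm/kg

5.9 mOsm/kg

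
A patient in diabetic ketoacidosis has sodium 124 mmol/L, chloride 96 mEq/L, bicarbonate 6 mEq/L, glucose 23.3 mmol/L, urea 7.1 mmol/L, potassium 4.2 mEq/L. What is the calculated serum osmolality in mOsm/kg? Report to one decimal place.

Calculated osmolality = 2·Na + glucose + urea
= 2·124 + 23.3 + 7.1
= 248 + 23.30 + 7.10
= 278.4 mOsm/kg

278.4 mOsm/kg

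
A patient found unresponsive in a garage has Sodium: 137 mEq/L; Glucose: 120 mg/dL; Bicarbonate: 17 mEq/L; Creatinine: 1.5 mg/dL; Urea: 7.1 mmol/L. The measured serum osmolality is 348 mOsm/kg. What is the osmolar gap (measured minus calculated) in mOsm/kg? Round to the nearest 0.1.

Calculated osmolality = 2·Na + glucose/18 + urea
= 2·137 + 120/18 + 7.1
= 274 + 6.67 + 7.10
= 287.77 mOsm/kg ≈ 287.8 mOsm/kg
Osmolar gap = measured − calculated = 348 − 287.8 = 60.2 mOsm/kg

60.2 mOsm/kg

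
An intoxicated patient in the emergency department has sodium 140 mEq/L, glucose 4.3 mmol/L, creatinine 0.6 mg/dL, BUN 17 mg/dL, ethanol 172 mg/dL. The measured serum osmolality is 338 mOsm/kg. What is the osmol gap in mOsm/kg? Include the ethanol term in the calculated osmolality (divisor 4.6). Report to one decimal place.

10.2 mOsm/kg

Calculated osmolality = 2·Na + glucose + BUN/2.8 + ethanol/4.6
= 2·140 + 4.3 + 17/2.8 + 172/4.6
= 280 + 4.30 + 6.07 + 37.39
= 327.76 mOsm/kg ≈ 327.8 mOsm/kg
Osmolar gap = measured − calculated = 338 − 327.8 = 10.2 mOsm/kg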